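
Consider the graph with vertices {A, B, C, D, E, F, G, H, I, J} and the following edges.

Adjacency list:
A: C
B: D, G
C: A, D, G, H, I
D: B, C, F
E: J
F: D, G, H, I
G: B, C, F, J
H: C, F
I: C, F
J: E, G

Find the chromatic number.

2

F and H are adjacent, so at least 2 colors are needed.
2 colors suffice: color 1 → {B, C, F, J}; color 2 → {A, D, E, G, H, I}. No two adjacent vertices share a color.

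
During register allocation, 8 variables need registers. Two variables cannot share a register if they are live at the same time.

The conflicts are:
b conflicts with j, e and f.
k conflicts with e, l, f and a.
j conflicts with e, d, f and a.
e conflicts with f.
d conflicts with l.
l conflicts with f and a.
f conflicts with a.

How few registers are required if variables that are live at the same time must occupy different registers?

k, l, f, a pairwise conflict, so at least 4 registers are needed.
4 registers suffice: b=4, k=2, j=2, e=3, d=1, l=3, f=1, a=4. No two conflicting variables share a register.

4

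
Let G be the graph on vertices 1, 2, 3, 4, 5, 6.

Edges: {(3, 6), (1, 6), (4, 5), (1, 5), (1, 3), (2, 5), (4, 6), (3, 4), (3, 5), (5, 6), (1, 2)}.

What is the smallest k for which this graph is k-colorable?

3, 4, 5, 6 are pairwise adjacent (a clique of size 4), so at least 4 colors are needed.
4 colors suffice: color red → {5}; color blue → {2, 6}; color green → {1, 4}; color yellow → {3}. Each edge has distinct colors on its endpoints.

4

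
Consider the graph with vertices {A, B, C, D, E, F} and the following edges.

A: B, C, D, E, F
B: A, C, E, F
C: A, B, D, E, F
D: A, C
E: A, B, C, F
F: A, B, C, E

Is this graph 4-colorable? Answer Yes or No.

A, B, C, E, F are mutually adjacent (a clique of size 5), so at least 5 colors are needed.
So 4 colors are not enough.

No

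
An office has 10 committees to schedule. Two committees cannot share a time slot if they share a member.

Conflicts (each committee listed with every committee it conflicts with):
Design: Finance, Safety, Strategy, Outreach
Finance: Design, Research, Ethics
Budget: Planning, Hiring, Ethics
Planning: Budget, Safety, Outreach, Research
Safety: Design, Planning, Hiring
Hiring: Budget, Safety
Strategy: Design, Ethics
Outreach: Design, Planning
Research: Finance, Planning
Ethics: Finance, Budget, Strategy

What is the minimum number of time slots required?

The cycle Finance-Ethics-Budget-Planning-Research-Finance has odd length 5, so it cannot be 2-colored; at least 3 time slots are needed.
3 time slots suffice: Design=1, Finance=2, Budget=2, Planning=1, Safety=2, Hiring=1, Strategy=2, Outreach=2, Research=3, Ethics=1. Each listed conflict is separated.

3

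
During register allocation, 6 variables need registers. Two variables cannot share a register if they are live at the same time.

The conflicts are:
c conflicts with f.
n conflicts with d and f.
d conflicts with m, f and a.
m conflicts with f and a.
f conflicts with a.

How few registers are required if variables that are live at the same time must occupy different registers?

4

d, m, f, a are mutually in conflict, so at least 4 registers are needed.
4 registers suffice: register 1 → {f}; register 2 → {c, d}; register 3 → {n, m}; register 4 → {a}. Each listed conflict is separated.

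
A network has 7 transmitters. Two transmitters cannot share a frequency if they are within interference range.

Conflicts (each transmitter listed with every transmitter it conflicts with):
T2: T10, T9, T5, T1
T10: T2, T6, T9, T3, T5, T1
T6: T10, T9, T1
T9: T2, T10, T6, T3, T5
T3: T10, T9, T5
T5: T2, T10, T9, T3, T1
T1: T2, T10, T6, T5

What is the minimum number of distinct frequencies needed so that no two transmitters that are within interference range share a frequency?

4

T2, T10, T5, T1 are mutually in conflict, so at least 4 frequencies are needed.
4 frequencies suffice: frequency 1 → {T10}; frequency 2 → {T6, T5}; frequency 3 → {T9, T1}; frequency 4 → {T2, T3}. Every pair that conflicts lands in different frequencies.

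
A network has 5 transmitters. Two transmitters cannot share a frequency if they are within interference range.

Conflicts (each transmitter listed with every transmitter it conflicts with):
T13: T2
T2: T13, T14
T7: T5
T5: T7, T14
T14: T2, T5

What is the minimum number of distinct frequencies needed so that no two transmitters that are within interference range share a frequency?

T13 and T2 conflict, so at least 2 frequencies are needed.
2 frequencies suffice: T13=2, T2=1, T7=2, T5=1, T14=2. Every pair that conflicts lands in different frequencies.

2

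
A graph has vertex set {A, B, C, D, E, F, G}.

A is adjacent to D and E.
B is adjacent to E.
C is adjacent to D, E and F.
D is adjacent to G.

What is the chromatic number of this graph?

C and F are adjacent, so at least 2 colors are needed.
2 colors suffice: color 1 → {A, B, C, G}; color 2 → {D, E, F}. Each edge has distinct colors on its endpoints.

2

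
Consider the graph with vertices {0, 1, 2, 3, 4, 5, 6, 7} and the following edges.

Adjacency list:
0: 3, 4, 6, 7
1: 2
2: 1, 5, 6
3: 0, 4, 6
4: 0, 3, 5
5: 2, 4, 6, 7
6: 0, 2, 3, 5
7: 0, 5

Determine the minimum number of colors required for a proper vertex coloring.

0, 3, 4 form a triangle, so at least 3 colors are needed.
3 colors suffice: 0=blue, 1=red, 2=green, 3=green, 4=red, 5=blue, 6=red, 7=red. Every edge joins two different colors.

3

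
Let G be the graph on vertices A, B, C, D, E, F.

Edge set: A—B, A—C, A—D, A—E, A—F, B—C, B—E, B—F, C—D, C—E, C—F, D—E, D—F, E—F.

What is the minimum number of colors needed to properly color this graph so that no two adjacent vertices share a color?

A, C, D, E, F are pairwise adjacent (a clique of size 5), so at least 5 colors are needed.
5 colors suffice: color red → {A}; color blue → {F}; color green → {C}; color yellow → {E}; color purple → {B, D}. Every edge joins two different colors.

5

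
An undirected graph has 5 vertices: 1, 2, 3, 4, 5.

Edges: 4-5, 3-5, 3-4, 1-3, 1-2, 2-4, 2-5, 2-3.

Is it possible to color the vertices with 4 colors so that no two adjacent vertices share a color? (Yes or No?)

The chromatic number is 4. 2, 3, 4, 5 are mutually adjacent (a clique of size 4), so at least 4 colors are needed.
A valid assignment using 4 colors: 1=c, 2=b, 3=a, 4=d, 5=c.
That is already a proper 4-coloring.

Yes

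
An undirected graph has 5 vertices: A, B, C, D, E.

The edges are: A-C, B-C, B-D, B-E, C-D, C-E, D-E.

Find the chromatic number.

B, C, D, E are mutually adjacent (a clique of size 4), so at least 4 colors are needed.
4 colors suffice: A=2, B=4, C=1, D=3, E=2. Each edge has distinct colors on its endpoints.

4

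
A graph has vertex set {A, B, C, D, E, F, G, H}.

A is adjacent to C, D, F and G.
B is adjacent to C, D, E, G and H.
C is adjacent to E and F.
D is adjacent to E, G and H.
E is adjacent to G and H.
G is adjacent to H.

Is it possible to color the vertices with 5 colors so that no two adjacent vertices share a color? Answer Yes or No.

The chromatic number is 5. B, D, E, G, H are mutually adjacent (a clique of size 5), so at least 5 colors are needed.
5 colors suffice: color 1 → {C, D}; color 2 → {A, B}; color 3 → {E, F}; color 4 → {G}; color 5 → {H}.
That is already a proper 5-coloring.

Yes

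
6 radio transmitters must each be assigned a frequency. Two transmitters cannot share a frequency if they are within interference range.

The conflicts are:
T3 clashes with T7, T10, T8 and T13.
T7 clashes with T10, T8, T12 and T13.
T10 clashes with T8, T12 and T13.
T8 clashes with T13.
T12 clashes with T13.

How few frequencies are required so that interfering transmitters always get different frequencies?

5

T3, T7, T10, T8, T13 pairwise conflict, so at least 5 frequencies are needed.
A valid assignment using 5 frequencies: T3=5, T7=1, T10=3, T8=4, T12=4, T13=2. Each listed conflict is separated.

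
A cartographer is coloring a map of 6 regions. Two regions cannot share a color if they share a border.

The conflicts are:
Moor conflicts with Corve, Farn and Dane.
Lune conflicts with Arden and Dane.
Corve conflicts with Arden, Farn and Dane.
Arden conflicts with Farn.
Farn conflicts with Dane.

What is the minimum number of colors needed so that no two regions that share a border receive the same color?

4

Moor, Corve, Farn, Dane are mutually in conflict, so at least 4 colors are needed.
4 colors suffice: Moor=4, Lune=2, Corve=3, Arden=1, Farn=2, Dane=1. No two conflicting regions share a color.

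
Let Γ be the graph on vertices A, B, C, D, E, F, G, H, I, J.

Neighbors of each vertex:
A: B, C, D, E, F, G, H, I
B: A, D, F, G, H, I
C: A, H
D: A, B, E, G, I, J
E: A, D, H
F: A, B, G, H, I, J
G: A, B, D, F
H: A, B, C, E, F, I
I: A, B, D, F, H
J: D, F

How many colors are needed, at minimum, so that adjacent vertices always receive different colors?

5

A, B, F, H, I are pairwise adjacent (a clique of size 5), so at least 5 colors are needed.
5 colors suffice: color red → {A, J}; color blue → {B, C, E}; color green → {D, H}; color yellow → {F}; color purple → {G, I}. Every edge joins two different colors.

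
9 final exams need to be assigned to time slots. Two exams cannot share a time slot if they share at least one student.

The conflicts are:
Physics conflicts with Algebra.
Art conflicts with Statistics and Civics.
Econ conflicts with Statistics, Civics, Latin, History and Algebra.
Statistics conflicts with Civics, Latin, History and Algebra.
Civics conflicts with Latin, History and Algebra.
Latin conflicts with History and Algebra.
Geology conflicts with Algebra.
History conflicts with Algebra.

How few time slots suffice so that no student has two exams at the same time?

Econ, Statistics, Civics, Latin, History, Algebra are mutually in conflict, so at least 6 time slots are needed.
6 time slots suffice: Physics=2, Art=1, Econ=6, Statistics=3, Civics=2, Latin=5, Geology=2, History=4, Algebra=1. No two conflicting exams share a time slot.

6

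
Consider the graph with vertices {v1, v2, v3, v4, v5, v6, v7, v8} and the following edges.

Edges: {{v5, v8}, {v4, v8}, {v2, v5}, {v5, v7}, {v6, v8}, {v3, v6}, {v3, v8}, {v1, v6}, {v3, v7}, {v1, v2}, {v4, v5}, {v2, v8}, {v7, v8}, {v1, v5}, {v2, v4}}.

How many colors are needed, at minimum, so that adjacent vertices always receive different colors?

v2, v4, v5, v8 are pairwise adjacent (a clique of size 4), so at least 4 colors are needed.
One proper 4-coloring: v1=1, v2=3, v3=2, v4=4, v5=2, v6=3, v7=3, v8=1. Each edge has distinct colors on its endpoints.

4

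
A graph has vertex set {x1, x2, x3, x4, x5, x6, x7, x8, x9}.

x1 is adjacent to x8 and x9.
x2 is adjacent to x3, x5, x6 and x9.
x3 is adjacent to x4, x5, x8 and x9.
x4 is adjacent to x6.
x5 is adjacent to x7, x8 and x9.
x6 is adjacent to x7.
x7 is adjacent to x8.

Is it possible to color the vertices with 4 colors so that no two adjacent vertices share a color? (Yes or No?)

The chromatic number is 4. x2, x3, x5, x9 form a clique, so at least 4 colors are needed.
4 colors suffice: color red → {x1, x5, x6}; color blue → {x3, x7}; color green → {x2, x4, x8}; color yellow → {x9}.
That is already a proper 4-coloring.

Yes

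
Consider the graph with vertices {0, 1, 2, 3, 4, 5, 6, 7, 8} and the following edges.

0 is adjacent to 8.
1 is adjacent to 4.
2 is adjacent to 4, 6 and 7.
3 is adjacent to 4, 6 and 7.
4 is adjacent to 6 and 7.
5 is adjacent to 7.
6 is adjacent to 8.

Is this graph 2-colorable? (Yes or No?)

3, 4, 6 are mutually adjacent, so at least 3 colors are needed.
So 2 colors are not enough.

No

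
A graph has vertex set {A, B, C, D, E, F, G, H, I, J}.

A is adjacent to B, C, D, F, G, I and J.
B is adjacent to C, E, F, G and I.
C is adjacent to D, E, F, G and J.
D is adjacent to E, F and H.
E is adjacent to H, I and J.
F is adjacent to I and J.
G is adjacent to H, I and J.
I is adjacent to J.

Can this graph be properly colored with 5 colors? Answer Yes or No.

The chromatic number is 4. A, B, G, I are mutually adjacent (a clique of size 4), so at least 4 colors are needed.
4 colors suffice: A=red, B=green, C=blue, D=green, E=red, F=yellow, G=yellow, H=blue, I=blue, J=green.
Since 5 ≥ 4, a proper 5-coloring certainly exists.

Yes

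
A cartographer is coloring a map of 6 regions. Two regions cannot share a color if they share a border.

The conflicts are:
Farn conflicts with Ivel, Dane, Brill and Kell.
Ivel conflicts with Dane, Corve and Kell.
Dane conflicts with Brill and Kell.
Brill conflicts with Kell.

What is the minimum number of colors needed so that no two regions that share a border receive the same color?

4

Farn, Ivel, Dane, Kell are mutually in conflict, so at least 4 colors are needed.
4 colors suffice: color 1 → {Corve, Kell}; color 2 → {Farn}; color 3 → {Ivel, Brill}; color 4 → {Dane}. Each listed conflict is separated.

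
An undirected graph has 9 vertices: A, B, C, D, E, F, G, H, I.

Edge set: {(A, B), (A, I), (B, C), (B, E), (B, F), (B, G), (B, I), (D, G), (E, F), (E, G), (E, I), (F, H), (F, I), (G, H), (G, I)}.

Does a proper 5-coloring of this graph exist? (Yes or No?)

The chromatic number is 4. B, E, F, I are pairwise adjacent (a clique of size 4), so at least 4 colors are needed.
A valid assignment using 4 colors: A=3, B=1, C=2, D=1, E=4, F=3, G=3, H=1, I=2.
Since 5 ≥ 4, a proper 5-coloring certainly exists.

Yes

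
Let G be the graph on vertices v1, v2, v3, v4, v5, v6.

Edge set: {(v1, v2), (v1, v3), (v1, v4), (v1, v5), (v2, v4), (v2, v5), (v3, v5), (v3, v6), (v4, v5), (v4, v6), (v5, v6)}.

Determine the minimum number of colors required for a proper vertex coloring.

v1, v2, v4, v5 are mutually adjacent (a clique of size 4), so at least 4 colors are needed.
4 colors suffice: color red → {v5}; color blue → {v3, v4}; color green → {v1, v6}; color yellow → {v2}. Every edge joins two different colors.

4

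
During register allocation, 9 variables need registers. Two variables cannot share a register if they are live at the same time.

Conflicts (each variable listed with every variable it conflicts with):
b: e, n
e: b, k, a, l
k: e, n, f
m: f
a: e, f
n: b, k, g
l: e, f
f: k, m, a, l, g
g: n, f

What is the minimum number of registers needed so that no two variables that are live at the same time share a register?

e and l conflict, so at least 2 registers are needed.
A valid assignment using 2 registers: b=2, e=1, k=2, m=2, a=2, n=1, l=2, f=1, g=2. No two conflicting variables share a register.

2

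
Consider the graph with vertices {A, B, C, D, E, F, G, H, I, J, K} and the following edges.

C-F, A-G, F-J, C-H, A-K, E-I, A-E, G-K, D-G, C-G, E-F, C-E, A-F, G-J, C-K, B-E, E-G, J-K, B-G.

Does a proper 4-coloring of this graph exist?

Yes

The chromatic number is 3. B, E, G form a triangle, so at least 3 colors are needed.
A valid assignment using 3 colors: A=green, B=green, C=green, D=blue, E=blue, F=red, G=red, H=red, I=red, J=green, K=blue.
Since 4 ≥ 3, a proper 4-coloring certainly exists.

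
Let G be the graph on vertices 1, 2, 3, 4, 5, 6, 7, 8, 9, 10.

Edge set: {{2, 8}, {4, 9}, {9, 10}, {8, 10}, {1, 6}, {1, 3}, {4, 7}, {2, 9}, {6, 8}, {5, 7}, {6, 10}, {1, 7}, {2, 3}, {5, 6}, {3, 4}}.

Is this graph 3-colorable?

Yes

The chromatic number is 3. 6, 8, 10 form a triangle, so at least 3 colors are needed.
One proper 3-coloring: 1=b, 2=b, 3=a, 4=b, 5=b, 6=a, 7=a, 8=c, 9=a, 10=b.
That is already a proper 3-coloring.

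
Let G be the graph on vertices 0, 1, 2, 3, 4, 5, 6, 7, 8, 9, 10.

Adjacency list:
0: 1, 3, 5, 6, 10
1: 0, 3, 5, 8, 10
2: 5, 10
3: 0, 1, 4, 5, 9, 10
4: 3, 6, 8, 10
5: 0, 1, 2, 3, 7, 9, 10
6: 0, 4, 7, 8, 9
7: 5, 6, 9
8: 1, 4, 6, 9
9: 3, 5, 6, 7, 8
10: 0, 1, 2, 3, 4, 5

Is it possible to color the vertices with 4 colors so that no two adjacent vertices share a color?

No

0, 1, 3, 5, 10 form a clique, so at least 5 colors are needed.
So 4 colors are not enough.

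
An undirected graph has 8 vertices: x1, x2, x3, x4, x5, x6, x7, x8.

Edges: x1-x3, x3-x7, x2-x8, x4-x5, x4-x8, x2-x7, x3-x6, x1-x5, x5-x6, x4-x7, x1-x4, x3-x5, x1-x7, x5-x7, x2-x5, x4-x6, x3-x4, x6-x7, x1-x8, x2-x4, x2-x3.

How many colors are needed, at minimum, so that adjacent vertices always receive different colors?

x3, x4, x5, x6, x7 are mutually adjacent (a clique of size 5), so at least 5 colors are needed.
5 colors suffice: color 1 → {x4}; color 2 → {x3, x8}; color 3 → {x7}; color 4 → {x5}; color 5 → {x1, x2, x6}. No two adjacent vertices share a color.

5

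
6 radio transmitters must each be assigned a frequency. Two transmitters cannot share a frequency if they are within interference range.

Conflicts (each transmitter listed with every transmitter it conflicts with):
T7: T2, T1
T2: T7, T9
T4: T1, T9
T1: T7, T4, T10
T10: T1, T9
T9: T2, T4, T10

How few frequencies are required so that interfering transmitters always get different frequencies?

The cycle T2-T9-T10-T1-T7-T2 has odd length 5, so it cannot be 2-colored; at least 3 frequencies are needed.
3 frequencies suffice: frequency 1 → {T1, T9}; frequency 2 → {T2, T4, T10}; frequency 3 → {T7}. Each listed conflict is separated.

3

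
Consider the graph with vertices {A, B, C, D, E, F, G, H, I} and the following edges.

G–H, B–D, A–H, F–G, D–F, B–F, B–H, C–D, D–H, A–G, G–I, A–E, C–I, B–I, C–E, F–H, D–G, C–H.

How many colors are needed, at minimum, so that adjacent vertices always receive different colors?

B, D, F, H form a clique, so at least 4 colors are needed.
A valid assignment using 4 colors: A=2, B=3, C=3, D=2, E=1, F=4, G=3, H=1, I=1. Every edge joins two different colors.

4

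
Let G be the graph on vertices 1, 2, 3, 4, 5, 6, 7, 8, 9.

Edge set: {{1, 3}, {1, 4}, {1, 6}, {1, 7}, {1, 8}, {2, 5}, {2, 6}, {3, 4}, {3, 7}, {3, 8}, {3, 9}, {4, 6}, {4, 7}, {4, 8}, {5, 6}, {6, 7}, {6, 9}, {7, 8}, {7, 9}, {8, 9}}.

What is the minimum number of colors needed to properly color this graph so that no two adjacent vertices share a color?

5

1, 3, 4, 7, 8 are mutually adjacent (a clique of size 5), so at least 5 colors are needed.
5 colors suffice: color red → {5, 7}; color blue → {3, 6}; color green → {1, 2, 9}; color yellow → {8}; color purple → {4}. Every edge joins two different colors.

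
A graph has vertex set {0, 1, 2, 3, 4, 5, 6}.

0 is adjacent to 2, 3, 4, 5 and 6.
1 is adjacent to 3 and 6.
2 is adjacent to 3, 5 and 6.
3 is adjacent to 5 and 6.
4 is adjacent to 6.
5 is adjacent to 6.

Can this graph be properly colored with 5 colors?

The chromatic number is 5. 0, 2, 3, 5, 6 form a clique, so at least 5 colors are needed.
A valid assignment using 5 colors: 0=blue, 1=blue, 2=yellow, 3=green, 4=green, 5=purple, 6=red.
That is already a proper 5-coloring.

Yes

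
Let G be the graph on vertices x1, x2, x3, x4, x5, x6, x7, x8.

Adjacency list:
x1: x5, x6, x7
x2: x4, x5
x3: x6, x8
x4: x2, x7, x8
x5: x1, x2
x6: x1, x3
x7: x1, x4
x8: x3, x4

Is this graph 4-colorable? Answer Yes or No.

Yes

The chromatic number is 3. The cycle x5-x1-x7-x4-x2-x5 has odd length 5, so it cannot be 2-colored; at least 3 colors are needed.
3 colors suffice: color 1 → {x1, x3, x4}; color 2 → {x5, x6, x7, x8}; color 3 → {x2}.
Since 4 ≥ 3, a proper 4-coloring certainly exists.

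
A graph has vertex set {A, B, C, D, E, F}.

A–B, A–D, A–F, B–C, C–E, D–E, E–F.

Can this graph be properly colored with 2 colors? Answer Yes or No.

No

The cycle F-E-C-B-A-F has odd length 5, so it cannot be 2-colored; at least 3 colors are needed.
So 2 colors are not enough.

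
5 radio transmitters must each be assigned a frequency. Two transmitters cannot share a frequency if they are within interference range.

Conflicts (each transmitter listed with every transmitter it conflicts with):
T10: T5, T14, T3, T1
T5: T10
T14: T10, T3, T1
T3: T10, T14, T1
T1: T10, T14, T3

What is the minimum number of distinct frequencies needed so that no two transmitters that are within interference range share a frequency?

4

T10, T14, T3, T1 all conflict with each other, so at least 4 frequencies are needed.
4 frequencies suffice: T10=1, T5=2, T14=4, T3=3, T1=2. Each listed conflict is separated.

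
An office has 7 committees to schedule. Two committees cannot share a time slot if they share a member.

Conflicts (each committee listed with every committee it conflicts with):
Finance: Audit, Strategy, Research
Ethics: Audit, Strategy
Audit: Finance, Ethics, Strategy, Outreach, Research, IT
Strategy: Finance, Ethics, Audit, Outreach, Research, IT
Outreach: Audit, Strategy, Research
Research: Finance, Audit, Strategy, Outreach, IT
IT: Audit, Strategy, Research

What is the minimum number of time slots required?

Finance, Audit, Strategy, Research all conflict with each other, so at least 4 time slots are needed.
4 time slots suffice: Finance=4, Ethics=3, Audit=1, Strategy=2, Outreach=4, Research=3, IT=4. No two conflicting committees share a time slot.

4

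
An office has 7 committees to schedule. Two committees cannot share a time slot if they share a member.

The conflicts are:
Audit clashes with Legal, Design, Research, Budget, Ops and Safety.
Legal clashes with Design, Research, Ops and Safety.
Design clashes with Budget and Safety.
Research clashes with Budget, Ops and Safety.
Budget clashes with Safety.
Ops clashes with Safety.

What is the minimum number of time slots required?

Audit, Legal, Research, Ops, Safety are mutually in conflict, so at least 5 time slots are needed.
A valid assignment using 5 time slots: Audit=2, Legal=4, Design=3, Research=3, Budget=4, Ops=5, Safety=1. No two conflicting committees share a time slot.

5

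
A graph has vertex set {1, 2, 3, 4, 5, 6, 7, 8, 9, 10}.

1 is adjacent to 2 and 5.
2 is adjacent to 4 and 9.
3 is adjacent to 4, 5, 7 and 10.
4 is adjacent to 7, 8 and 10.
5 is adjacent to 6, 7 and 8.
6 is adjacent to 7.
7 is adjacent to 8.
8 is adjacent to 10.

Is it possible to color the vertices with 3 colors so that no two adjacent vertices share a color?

Yes

The chromatic number is 3. 3, 4, 7 are pairwise adjacent, so at least 3 colors are needed.
3 colors suffice: color red → {2, 7, 10}; color blue → {4, 5, 9}; color green → {1, 3, 6, 8}.
That is already a proper 3-coloring.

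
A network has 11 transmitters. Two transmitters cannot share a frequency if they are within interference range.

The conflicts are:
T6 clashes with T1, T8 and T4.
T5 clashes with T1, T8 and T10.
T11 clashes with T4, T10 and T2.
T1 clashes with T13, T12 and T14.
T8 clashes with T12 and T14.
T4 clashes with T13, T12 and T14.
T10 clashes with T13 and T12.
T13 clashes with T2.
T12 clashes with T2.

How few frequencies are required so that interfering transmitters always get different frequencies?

T6 and T4 conflict, so at least 2 frequencies are needed.
2 frequencies suffice: frequency 1 → {T6, T5, T11, T13, T12, T14}; frequency 2 → {T1, T8, T4, T10, T2}. Every pair that conflicts lands in different frequencies.

2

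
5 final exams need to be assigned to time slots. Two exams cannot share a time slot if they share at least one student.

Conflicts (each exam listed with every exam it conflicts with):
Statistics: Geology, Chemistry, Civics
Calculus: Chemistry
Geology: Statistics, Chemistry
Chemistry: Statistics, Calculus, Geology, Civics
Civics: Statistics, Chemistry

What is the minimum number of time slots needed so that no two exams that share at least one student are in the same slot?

3

Statistics, Geology, Chemistry pairwise conflict, so at least 3 time slots are needed.
3 time slots suffice: Statistics=2, Calculus=2, Geology=3, Chemistry=1, Civics=3. Each listed conflict is separated.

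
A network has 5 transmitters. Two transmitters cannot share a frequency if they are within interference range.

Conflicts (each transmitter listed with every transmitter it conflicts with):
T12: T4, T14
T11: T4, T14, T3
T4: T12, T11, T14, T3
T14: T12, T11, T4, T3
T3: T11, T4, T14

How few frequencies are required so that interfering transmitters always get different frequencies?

T11, T4, T14, T3 all conflict with each other, so at least 4 frequencies are needed.
A valid assignment using 4 frequencies: T12=3, T11=4, T4=2, T14=1, T3=3. No two conflicting transmitters share a frequency.

4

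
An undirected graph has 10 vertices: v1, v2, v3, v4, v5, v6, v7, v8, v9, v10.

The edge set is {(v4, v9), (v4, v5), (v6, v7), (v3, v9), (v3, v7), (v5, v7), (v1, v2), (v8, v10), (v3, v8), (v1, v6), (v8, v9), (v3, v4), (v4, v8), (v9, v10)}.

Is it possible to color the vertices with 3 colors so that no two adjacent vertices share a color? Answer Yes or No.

v3, v4, v8, v9 are mutually adjacent (a clique of size 4), so at least 4 colors are needed.
So 3 colors are not enough.

No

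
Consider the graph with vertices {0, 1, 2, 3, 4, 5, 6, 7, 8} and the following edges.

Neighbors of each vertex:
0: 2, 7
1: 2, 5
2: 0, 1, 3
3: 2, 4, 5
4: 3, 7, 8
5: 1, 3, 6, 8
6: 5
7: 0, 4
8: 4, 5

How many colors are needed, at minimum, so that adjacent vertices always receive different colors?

The cycle 2-0-7-4-3-2 has odd length 5, so it cannot be 2-colored; at least 3 colors are needed.
3 colors suffice: color red → {2, 4, 5}; color blue → {1, 3, 6, 7, 8}; color green → {0}. Every edge joins two different colors.

3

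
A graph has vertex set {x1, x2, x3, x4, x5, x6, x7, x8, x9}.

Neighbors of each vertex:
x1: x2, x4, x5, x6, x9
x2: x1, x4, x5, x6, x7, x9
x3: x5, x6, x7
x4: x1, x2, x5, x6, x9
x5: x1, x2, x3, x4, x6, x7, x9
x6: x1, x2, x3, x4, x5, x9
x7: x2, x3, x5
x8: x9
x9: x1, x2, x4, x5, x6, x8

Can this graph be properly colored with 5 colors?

No

x1, x2, x4, x5, x6, x9 are mutually adjacent (a clique of size 6), so at least 6 colors are needed.
So 5 colors are not enough.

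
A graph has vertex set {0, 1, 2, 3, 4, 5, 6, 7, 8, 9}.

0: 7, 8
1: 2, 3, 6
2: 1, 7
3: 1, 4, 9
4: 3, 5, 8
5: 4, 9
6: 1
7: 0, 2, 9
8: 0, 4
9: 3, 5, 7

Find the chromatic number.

3

The cycle 7-9-3-1-2-7 has odd length 5, so it cannot be 2-colored; at least 3 colors are needed.
3 colors suffice: 0=blue, 1=blue, 2=green, 3=red, 4=blue, 5=red, 6=red, 7=red, 8=red, 9=blue. Each edge has distinct colors on its endpoints.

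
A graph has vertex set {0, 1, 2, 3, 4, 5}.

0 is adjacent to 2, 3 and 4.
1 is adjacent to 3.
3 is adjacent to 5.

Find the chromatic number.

2

1 and 3 are adjacent, so at least 2 colors are needed.
2 colors suffice: color red → {2, 3, 4}; color blue → {0, 1, 5}. Each edge has distinct colors on its endpoints.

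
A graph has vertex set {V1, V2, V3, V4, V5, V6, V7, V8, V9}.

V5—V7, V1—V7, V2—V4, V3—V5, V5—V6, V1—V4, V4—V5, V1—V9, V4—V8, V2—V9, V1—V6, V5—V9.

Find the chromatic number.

2

V2 and V4 are adjacent, so at least 2 colors are needed.
One proper 2-coloring: V1=1, V2=1, V3=2, V4=2, V5=1, V6=2, V7=2, V8=1, V9=2. Every edge joins two different colors.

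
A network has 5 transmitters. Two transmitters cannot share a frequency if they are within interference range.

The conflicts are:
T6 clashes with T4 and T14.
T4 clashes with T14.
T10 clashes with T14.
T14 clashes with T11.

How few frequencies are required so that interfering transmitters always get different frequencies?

T6, T4, T14 all conflict with each other, so at least 3 frequencies are needed.
3 frequencies suffice: frequency 1 → {T14}; frequency 2 → {T4, T10, T11}; frequency 3 → {T6}. Each listed conflict is separated.

3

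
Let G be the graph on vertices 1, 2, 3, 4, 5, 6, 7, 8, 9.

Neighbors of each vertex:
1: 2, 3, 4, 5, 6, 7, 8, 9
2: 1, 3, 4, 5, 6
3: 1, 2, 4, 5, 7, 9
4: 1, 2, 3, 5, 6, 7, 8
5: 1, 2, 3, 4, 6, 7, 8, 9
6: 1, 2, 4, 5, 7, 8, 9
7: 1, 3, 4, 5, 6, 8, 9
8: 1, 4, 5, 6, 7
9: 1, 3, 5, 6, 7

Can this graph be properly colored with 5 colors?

1, 4, 5, 6, 7, 8 form a clique, so at least 6 colors are needed.
So 5 colors are not enough.

No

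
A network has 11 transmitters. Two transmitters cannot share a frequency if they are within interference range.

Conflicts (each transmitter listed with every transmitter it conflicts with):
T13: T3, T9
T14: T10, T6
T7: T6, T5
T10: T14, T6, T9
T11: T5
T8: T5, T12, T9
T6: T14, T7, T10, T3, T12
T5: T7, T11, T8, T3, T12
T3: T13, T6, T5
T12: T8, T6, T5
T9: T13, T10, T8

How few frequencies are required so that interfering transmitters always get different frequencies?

3

T8, T5, T12 are mutually in conflict, so at least 3 frequencies are needed.
A valid assignment using 3 frequencies: T13=3, T14=3, T7=2, T10=2, T11=2, T8=3, T6=1, T5=1, T3=2, T12=2, T9=1. Each listed conflict is separated.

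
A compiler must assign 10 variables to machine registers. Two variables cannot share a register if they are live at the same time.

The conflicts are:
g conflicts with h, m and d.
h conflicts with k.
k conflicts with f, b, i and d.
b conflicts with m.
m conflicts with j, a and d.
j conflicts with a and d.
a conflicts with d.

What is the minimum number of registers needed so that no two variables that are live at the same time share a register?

m, j, a, d are mutually in conflict, so at least 4 registers are needed.
Using 4 registers: g=3, h=1, k=2, f=1, b=1, m=2, j=3, i=1, a=4, d=1. Every pair that conflicts lands in different registers.

4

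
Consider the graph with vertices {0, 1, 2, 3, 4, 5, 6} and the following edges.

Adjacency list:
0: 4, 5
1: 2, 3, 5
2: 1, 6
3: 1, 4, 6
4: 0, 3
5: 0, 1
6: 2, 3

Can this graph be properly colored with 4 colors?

The chromatic number is 3. The cycle 3-4-0-5-1-3 has odd length 5, so it cannot be 2-colored; at least 3 colors are needed.
3 colors suffice: color a → {0, 2, 3}; color b → {1, 4, 6}; color c → {5}.
Since 4 ≥ 3, a proper 4-coloring certainly exists.

Yes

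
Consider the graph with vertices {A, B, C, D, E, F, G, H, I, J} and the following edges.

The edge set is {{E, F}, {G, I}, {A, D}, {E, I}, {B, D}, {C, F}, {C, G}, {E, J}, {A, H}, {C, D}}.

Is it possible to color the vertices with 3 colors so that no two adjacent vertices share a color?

The chromatic number is 3. The cycle C-G-I-E-F-C has odd length 5, so it cannot be 2-colored; at least 3 colors are needed.
3 colors suffice: color 1 → {D, E, G, H}; color 2 → {A, B, C, I, J}; color 3 → {F}.
That is already a proper 3-coloring.

Yes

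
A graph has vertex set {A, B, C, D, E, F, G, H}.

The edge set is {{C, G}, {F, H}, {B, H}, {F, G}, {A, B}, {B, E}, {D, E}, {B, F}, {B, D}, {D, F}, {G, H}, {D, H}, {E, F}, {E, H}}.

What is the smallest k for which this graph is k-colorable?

B, D, E, F, H are mutually adjacent (a clique of size 5), so at least 5 colors are needed.
One proper 5-coloring: A=1, B=2, C=1, D=4, E=5, F=3, G=2, H=1. No two adjacent vertices share a color.

5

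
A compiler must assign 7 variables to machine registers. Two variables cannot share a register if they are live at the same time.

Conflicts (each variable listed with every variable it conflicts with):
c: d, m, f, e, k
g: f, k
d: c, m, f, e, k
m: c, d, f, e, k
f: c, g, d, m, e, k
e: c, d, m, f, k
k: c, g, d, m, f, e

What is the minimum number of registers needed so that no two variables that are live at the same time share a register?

c, d, m, f, e, k are mutually in conflict, so at least 6 registers are needed.
A valid assignment using 6 registers: c=4, g=3, d=3, m=6, f=1, e=5, k=2. Every pair that conflicts lands in different registers.

6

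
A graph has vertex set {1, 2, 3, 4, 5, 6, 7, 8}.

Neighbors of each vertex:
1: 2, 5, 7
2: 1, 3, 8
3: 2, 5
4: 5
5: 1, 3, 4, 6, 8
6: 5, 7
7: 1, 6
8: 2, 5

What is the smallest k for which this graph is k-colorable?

2

1 and 2 are adjacent, so at least 2 colors are needed.
2 colors suffice: color red → {2, 5, 7}; color blue → {1, 3, 4, 6, 8}. No two adjacent vertices share a color.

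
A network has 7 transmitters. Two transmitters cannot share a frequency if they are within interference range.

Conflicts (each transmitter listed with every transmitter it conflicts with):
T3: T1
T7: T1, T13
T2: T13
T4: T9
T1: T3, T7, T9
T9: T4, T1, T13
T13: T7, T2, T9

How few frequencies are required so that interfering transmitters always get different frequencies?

T1 and T9 conflict, so at least 2 frequencies are needed.
2 frequencies suffice: frequency 1 → {T4, T1, T13}; frequency 2 → {T3, T7, T2, T9}. Every pair that conflicts lands in different frequencies.

2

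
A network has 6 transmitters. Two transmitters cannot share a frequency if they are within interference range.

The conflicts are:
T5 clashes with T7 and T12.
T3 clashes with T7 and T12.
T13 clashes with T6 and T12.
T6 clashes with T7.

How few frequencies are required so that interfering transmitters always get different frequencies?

The cycle T3-T7-T6-T13-T12-T3 has odd length 5, so it cannot be 2-colored; at least 3 frequencies are needed.
A valid assignment using 3 frequencies: T5=2, T3=2, T13=3, T6=2, T7=1, T12=1. Every pair that conflicts lands in different frequencies.

3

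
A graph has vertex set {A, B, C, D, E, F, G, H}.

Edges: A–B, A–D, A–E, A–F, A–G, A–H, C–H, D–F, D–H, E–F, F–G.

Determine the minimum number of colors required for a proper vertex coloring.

3

A, F, G are pairwise adjacent, so at least 3 colors are needed.
3 colors suffice: color red → {A, C}; color blue → {B, F, H}; color green → {D, E, G}. No two adjacent vertices share a color.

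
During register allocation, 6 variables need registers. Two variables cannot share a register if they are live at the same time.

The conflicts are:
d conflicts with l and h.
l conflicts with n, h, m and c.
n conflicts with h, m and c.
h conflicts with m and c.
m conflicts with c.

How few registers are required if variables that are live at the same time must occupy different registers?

5

l, n, h, m, c pairwise conflict, so at least 5 registers are needed.
Using 5 registers: d=3, l=2, n=3, h=1, m=4, c=5. Every pair that conflicts lands in different registers.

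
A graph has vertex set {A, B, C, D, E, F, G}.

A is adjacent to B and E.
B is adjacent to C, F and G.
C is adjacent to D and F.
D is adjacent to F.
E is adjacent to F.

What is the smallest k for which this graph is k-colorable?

C, D, F form a triangle, so at least 3 colors are needed.
3 colors suffice: color red → {B, D, E}; color blue → {A, F, G}; color green → {C}. No two adjacent vertices share a color.

3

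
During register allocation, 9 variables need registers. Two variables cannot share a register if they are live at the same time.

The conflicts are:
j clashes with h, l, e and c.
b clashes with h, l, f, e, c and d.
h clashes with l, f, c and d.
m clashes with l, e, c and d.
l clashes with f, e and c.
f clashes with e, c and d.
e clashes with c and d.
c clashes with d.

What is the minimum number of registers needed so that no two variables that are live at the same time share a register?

5

b, f, e, c, d all conflict with each other, so at least 5 registers are needed.
A valid assignment using 5 registers: j=4, b=4, h=2, m=4, l=3, f=5, e=2, c=1, d=3. Each listed conflict is separated.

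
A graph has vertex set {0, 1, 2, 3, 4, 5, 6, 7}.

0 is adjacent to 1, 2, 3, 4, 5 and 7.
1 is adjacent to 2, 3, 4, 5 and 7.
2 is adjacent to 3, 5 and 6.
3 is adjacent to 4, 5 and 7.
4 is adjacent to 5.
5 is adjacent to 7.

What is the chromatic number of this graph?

0, 1, 3, 5, 7 form a clique, so at least 5 colors are needed.
A valid assignment using 5 colors: 0=a, 1=d, 2=e, 3=b, 4=e, 5=c, 6=a, 7=e. No two adjacent vertices share a color.

5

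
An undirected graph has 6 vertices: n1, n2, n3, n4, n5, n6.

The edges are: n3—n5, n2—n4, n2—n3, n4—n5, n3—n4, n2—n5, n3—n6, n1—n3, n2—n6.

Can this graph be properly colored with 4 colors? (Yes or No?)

Yes

The chromatic number is 4. n2, n3, n4, n5 are pairwise adjacent (a clique of size 4), so at least 4 colors are needed.
4 colors suffice: color red → {n3}; color blue → {n1, n2}; color green → {n4, n6}; color yellow → {n5}.
That is already a proper 4-coloring.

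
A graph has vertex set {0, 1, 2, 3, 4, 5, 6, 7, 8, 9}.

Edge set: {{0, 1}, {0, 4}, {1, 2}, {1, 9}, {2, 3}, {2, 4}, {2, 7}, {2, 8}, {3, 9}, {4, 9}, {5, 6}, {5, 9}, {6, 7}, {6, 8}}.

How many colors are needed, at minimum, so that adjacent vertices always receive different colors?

3 and 9 are adjacent, so at least 2 colors are needed.
A valid assignment using 2 colors: 0=a, 1=b, 2=a, 3=b, 4=b, 5=b, 6=a, 7=b, 8=b, 9=a. Each edge has distinct colors on its endpoints.

2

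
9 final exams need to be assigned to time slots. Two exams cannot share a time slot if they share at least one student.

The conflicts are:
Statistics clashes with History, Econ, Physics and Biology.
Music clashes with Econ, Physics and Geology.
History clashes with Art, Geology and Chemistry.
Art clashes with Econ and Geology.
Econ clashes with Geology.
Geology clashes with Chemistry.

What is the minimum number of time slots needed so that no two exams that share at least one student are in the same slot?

3

Music, Econ, Geology pairwise conflict, so at least 3 time slots are needed.
3 time slots suffice: time slot 1 → {Statistics, Geology}; time slot 2 → {History, Econ, Physics, Biology}; time slot 3 → {Music, Art, Chemistry}. Every pair that conflicts lands in different time slots.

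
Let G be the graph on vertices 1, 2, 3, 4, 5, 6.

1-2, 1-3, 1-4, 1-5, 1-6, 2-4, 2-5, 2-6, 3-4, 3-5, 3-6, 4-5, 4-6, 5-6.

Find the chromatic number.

1, 2, 4, 5, 6 are mutually adjacent (a clique of size 5), so at least 5 colors are needed.
5 colors suffice: color a → {6}; color b → {4}; color c → {1}; color d → {5}; color e → {2, 3}. No two adjacent vertices share a color.

5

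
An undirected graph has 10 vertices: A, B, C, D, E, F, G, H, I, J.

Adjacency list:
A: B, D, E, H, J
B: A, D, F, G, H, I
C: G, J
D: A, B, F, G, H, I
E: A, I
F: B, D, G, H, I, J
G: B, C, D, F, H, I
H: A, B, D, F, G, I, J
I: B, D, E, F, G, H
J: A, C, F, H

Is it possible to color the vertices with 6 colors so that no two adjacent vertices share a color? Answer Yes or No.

The chromatic number is 6. B, D, F, G, H, I are pairwise adjacent (a clique of size 6), so at least 6 colors are needed.
6 colors suffice: color 1 → {C, E, H}; color 2 → {A, F}; color 3 → {D, J}; color 4 → {B}; color 5 → {G}; color 6 → {I}.
That is already a proper 6-coloring.

Yes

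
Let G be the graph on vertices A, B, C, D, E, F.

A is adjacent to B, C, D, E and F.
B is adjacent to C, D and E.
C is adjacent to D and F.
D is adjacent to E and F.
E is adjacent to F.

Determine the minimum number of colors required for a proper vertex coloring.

4

A, C, D, F are pairwise adjacent (a clique of size 4), so at least 4 colors are needed.
4 colors suffice: color red → {D}; color blue → {A}; color green → {C, E}; color yellow → {B, F}. Every edge joins two different colors.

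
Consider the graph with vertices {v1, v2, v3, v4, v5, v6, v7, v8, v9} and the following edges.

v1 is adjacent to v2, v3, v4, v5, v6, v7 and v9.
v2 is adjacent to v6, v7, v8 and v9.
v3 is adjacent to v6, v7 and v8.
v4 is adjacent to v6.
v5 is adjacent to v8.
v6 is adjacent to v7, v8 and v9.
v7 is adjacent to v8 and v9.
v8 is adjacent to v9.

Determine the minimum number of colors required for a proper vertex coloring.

v2, v6, v7, v8, v9 form a clique, so at least 5 colors are needed.
5 colors suffice: color red → {v5, v6}; color blue → {v1, v8}; color green → {v4, v7}; color yellow → {v2, v3}; color purple → {v9}. Every edge joins two different colors.

5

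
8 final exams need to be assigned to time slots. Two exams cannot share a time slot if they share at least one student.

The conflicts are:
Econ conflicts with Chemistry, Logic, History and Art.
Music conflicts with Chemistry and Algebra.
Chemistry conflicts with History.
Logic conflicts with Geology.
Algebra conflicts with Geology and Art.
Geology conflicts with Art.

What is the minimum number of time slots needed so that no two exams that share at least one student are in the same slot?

Algebra, Geology, Art all conflict with each other, so at least 3 time slots are needed.
3 time slots suffice: time slot 1 → {Econ, Music, Geology}; time slot 2 → {Chemistry, Logic, Algebra}; time slot 3 → {History, Art}. No two conflicting exams share a time slot.

3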